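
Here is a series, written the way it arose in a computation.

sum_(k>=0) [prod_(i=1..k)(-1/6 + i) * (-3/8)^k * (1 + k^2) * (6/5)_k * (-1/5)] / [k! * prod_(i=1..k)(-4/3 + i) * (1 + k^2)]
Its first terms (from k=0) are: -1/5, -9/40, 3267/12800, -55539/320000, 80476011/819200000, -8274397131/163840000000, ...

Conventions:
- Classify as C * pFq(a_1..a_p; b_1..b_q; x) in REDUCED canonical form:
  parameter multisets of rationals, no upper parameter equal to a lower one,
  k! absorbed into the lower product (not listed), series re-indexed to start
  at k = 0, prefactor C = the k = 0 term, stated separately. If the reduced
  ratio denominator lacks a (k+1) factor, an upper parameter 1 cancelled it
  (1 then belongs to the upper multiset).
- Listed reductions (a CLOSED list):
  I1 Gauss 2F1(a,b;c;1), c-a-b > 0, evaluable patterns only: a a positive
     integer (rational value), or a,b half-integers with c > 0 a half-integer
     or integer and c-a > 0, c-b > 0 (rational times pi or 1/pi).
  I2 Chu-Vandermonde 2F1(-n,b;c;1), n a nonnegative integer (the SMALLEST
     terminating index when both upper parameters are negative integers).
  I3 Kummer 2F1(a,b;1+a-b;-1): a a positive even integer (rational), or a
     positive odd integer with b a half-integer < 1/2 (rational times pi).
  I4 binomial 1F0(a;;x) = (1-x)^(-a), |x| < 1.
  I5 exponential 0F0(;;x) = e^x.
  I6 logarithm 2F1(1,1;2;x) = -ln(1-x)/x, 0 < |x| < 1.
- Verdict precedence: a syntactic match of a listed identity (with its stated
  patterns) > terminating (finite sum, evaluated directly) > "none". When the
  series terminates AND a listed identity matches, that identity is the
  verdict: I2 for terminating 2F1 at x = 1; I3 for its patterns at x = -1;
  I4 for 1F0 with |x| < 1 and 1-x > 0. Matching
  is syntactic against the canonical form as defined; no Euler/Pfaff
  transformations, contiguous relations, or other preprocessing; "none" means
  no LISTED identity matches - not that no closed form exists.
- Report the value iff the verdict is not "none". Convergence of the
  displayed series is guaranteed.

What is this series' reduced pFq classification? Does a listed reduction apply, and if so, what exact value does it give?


Canonical form: C = -1/5 times 2F1 with upper {5/6, 6/5}, lower {-1/3}, x = -3/8. Verdict: none. No listed pattern accepts 2F1(5/6, 6/5; -1/3; -3/8).

The tell: t_0 = -1/5 here, and k^2 + 1 divides numerator and denominator alike; C = -1/5 after cancelling.
Step ratio: r(k) = (-3/8) * (k+5/6) (k+6/5) / [(k-1/3) (k+1)] - poly over poly, x = (-3/8) from leading terms; C = -1/5 at k = 0.


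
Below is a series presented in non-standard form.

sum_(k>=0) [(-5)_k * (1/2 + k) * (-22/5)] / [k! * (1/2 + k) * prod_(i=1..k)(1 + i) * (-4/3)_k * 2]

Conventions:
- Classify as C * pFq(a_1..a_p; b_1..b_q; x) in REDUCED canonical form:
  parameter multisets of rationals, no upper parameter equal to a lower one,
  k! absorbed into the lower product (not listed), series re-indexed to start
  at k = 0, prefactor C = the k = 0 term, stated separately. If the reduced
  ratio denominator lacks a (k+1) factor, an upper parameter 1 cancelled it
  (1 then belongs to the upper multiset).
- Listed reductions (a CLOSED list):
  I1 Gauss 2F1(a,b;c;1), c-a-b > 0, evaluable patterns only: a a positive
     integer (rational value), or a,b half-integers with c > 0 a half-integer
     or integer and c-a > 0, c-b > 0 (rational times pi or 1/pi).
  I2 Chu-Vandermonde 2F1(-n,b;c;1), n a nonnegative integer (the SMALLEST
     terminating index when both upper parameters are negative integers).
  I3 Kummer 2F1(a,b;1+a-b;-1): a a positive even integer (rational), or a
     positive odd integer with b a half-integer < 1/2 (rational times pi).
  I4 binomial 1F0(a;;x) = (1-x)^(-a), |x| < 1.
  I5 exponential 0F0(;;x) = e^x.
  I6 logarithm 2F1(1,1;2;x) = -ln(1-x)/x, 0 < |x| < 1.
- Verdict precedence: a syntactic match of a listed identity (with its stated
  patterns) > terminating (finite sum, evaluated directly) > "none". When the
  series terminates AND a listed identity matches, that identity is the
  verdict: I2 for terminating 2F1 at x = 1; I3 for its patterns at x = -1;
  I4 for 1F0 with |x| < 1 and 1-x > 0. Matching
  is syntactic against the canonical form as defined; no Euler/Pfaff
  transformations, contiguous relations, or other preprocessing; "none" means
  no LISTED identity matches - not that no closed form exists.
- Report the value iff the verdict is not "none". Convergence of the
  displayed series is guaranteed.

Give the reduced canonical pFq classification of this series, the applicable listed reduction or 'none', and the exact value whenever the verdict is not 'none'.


At argument 1: a 1F2 with upper {-5}, lower {-4/3, 2}, scaled by C = -11/5. Verdict: terminating - no listed pattern fits, but -5 in the upper list cuts the series at k = 5; direct evaluation. Sum: -1493063/128000.

First insight: from the first term -11/5: striking the common factor k + 1/2 reduces the term (C = -11/5, x = 1).
Step ratio: r(k) = 1 * (k-5) / [(k-4/3) (k+2) (k+1)] ; factor over Q: parameters, x = 1, and C = -11/5.


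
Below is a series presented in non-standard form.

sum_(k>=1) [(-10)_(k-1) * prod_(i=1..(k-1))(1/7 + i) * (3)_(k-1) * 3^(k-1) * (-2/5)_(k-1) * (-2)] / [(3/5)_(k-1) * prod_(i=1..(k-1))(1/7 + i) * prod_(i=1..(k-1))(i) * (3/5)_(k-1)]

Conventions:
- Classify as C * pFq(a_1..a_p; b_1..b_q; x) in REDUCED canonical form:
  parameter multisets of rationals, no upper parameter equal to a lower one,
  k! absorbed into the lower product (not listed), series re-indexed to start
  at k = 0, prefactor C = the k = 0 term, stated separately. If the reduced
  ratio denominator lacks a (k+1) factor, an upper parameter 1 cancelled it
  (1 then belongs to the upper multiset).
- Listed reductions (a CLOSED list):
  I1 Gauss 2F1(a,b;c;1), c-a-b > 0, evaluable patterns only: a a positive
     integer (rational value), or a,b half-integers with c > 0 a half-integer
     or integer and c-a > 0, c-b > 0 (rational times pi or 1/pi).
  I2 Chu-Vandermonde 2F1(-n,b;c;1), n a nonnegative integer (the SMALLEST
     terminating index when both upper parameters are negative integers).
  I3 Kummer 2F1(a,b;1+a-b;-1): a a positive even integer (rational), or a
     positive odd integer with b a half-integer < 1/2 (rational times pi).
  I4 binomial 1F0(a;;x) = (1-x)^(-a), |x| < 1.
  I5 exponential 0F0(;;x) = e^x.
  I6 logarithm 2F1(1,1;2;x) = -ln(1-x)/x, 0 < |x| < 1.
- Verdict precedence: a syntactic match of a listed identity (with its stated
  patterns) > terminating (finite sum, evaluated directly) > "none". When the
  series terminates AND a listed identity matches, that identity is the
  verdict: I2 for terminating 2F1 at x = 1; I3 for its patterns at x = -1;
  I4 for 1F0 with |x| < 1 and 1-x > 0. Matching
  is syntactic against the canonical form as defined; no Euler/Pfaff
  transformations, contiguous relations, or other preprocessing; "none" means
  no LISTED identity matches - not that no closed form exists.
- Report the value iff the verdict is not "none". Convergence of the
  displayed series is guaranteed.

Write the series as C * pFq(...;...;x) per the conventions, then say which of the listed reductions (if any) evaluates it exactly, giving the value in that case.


Key observation: with t_0 = -2, the lower running product (C = -2, x = 3) is a rising factorial.
Consecutive-term ratio: r(k) = 3 * (k-10) (k-2/5) (k+3) / [(k+3/5) (k+3/5) (k+1)] - rational in k, leading ratio 3; with t_0 = -2, classification follows.

Classification (C = -2): 3F2 with upper {-10, -2/5, 3}, lower {3/5, 3/5}, argument x = 3. Verdict: terminating - the sum ends at index 10 because -10 is a negative integer; exact evaluation follows. Its exact value is 3878832769731056717/115529220396304.


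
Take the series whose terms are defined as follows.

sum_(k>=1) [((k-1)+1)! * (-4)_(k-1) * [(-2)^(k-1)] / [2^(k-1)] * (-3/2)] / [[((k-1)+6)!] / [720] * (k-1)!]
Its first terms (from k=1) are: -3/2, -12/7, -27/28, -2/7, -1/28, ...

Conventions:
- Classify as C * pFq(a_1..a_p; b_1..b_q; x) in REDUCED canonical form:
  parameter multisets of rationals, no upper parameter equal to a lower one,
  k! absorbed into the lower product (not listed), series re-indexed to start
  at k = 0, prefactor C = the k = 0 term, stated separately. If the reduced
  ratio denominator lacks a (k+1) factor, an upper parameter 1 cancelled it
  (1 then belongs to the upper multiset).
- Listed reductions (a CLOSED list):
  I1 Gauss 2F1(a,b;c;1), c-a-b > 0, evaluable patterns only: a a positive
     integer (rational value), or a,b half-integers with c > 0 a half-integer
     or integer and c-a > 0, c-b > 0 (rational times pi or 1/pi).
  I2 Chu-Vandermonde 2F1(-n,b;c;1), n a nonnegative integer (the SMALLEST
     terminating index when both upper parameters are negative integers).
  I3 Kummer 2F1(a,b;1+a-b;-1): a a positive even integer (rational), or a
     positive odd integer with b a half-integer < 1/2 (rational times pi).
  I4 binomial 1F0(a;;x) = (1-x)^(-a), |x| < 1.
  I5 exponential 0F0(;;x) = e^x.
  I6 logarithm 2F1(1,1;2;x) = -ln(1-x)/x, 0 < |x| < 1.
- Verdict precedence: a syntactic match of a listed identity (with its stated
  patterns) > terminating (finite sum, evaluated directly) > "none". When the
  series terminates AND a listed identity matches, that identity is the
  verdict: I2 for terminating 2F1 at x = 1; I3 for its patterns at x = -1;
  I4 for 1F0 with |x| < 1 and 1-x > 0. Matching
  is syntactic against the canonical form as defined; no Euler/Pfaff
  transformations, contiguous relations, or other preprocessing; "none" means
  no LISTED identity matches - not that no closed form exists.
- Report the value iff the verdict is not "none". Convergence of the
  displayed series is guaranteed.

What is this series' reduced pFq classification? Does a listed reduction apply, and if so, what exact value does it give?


With C = -3/2: the canonical form is 2F1(-4, 2; 7; -1). Verdict (x = -1): Kummer's theorem (I3) applies (x = -1; c = 7 equals 1+a-b for upper {-4, 2}: listed pattern). Value: -9/2.

Structural cue: t_0 being -3/2, the two k-th powers (C = -3/2, x = -1) combine into one argument.
Term ratio: r(k) = (-1) * (k-4) (k+2) / [(k+7) (k+1)] - rational in k, leading ratio (-1); with t_0 = -3/2, classification follows.


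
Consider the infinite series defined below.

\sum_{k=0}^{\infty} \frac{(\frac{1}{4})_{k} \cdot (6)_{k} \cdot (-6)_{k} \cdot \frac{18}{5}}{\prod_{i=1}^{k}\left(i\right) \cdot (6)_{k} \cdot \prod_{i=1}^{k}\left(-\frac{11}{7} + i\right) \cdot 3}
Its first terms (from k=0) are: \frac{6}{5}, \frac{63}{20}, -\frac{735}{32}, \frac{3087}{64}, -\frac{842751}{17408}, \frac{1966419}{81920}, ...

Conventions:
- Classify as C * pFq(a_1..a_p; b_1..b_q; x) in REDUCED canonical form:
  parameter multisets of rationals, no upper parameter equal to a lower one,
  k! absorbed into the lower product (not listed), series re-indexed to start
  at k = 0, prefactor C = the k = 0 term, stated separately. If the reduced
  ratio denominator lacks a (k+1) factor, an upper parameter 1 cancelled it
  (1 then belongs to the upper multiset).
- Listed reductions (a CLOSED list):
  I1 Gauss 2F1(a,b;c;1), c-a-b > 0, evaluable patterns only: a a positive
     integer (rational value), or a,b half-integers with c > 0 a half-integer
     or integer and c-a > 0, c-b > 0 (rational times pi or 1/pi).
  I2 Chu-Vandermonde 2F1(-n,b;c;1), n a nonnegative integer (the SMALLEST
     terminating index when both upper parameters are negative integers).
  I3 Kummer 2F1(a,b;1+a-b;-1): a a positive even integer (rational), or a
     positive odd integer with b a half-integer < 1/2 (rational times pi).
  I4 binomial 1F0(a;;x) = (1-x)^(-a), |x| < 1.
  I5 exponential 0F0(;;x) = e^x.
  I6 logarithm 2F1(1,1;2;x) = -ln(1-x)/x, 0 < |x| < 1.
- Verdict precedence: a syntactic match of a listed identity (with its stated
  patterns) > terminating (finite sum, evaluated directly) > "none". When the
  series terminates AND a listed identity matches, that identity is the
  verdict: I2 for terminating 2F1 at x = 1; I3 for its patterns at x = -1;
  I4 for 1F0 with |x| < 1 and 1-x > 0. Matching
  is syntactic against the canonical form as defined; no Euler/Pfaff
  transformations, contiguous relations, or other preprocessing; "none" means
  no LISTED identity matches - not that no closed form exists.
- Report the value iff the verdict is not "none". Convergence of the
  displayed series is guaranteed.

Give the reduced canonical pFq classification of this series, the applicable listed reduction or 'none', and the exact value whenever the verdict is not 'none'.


With C = \frac{6}{5}: the canonical form is 2F1(-6, \frac{1}{4}; -\frac{4}{7}; 1). Verdict: this is Vandermonde's identity (I2) (terminating 2F1 at x = 1 with n = 6, b = 1/4, c = -\frac{4}{7}). Hence: \frac{160703829}{345374720}.

The tell: from the first term \frac{6}{5}: the constant factors (prefactor 6/5) combine into one prefactor.
Adjacent-term ratio: r(k) = 1 * (k-6) (k+\frac{1}{4}) / [(k-\frac{4}{7}) (k+1)] - rational; roots negated = parameters, x = 1, C = \frac{6}{5}.


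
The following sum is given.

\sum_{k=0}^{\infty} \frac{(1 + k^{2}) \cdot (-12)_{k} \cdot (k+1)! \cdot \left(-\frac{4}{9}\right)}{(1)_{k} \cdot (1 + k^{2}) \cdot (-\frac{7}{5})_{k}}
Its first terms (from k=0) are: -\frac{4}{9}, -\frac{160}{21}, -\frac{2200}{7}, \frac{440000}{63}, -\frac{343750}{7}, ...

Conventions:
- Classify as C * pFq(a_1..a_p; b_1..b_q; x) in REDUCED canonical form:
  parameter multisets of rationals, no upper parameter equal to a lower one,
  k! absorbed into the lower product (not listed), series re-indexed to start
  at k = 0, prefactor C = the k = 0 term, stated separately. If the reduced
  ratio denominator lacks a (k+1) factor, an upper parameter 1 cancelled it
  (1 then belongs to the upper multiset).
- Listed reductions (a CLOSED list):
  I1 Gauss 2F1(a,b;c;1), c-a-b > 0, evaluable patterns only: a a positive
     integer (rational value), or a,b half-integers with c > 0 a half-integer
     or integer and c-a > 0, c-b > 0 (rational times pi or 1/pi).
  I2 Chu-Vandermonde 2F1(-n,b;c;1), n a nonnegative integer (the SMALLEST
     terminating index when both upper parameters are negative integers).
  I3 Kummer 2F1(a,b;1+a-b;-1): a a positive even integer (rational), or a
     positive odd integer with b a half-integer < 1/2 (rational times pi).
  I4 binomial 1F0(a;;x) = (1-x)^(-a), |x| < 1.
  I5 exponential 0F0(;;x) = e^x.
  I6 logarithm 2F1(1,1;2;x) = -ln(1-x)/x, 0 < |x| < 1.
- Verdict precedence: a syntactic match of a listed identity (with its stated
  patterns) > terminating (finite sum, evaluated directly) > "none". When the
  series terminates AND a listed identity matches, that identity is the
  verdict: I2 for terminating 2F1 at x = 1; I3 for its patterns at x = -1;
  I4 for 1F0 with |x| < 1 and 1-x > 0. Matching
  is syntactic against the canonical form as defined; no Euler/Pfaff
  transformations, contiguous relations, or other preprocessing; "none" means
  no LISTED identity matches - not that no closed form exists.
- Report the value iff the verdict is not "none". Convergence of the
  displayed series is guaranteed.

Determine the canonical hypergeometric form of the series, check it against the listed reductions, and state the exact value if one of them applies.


Key step: t_0 = -\frac{4}{9} here, and k^2 + 1 divides numerator and denominator alike; prefactor -4/9 after cancelling.
Step ratio: r(k) = 1 * (k-12) (k+2) / [(k-\frac{7}{5}) (k+1)] ; factor over Q: parameters, x = 1, and C = -\frac{4}{9}.

With C = -\frac{4}{9}: the canonical form is 2F1(-12, 2; -\frac{7}{5}; 1). Verdict: the Chu-Vandermonde identity I2 matches (terminating 2F1 at x = 1 with n = 12, b = 2, c = -\frac{7}{5}). Its exact value is -\frac{17}{387}.


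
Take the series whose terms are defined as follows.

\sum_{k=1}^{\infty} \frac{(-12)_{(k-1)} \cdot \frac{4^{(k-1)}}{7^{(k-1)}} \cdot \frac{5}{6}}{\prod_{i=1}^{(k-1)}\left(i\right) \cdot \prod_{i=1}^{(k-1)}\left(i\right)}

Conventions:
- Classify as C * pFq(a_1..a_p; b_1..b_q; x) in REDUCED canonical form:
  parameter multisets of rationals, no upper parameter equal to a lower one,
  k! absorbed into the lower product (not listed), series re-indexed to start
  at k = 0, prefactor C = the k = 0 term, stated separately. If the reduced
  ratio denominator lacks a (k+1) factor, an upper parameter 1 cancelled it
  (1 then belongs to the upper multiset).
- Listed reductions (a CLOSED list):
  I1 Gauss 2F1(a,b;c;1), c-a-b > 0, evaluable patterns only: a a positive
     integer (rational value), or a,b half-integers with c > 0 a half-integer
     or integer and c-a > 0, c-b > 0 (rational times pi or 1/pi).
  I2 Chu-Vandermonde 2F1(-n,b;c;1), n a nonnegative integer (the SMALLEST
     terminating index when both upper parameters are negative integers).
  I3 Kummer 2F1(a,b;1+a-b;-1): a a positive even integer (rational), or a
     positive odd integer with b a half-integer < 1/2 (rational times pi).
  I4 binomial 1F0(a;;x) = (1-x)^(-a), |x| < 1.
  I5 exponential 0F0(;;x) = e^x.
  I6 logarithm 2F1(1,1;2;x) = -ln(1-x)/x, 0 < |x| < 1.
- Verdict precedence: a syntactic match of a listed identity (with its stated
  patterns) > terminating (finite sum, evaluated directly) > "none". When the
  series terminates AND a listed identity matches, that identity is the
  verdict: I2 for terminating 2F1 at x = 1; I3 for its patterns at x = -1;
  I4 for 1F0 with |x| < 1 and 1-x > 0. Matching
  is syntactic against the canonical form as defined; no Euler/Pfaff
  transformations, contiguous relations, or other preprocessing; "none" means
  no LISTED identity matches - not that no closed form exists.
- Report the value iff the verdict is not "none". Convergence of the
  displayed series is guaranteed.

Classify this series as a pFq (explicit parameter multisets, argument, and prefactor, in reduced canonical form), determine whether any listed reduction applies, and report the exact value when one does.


x = \frac{4}{7} here; the reduced form reads 1F1, upper {-12}, lower {1}, C = \frac{5}{6}. Verdict: terminating - no listed pattern fits, but -12 in the upper list cuts the series at k = 12; direct evaluation. Its exact value is -\frac{547568457870017}{7769529744537330}.

The tell: from the first term \frac{5}{6}: the product of the first k integers (prefactor 5/6) is k!.
Ratio: r(k) = \frac{4}{7} * (k-12) / [(k+1) (k+1)] - rational; roots negated = parameters, x = \frac{4}{7}, C = \frac{5}{6}.


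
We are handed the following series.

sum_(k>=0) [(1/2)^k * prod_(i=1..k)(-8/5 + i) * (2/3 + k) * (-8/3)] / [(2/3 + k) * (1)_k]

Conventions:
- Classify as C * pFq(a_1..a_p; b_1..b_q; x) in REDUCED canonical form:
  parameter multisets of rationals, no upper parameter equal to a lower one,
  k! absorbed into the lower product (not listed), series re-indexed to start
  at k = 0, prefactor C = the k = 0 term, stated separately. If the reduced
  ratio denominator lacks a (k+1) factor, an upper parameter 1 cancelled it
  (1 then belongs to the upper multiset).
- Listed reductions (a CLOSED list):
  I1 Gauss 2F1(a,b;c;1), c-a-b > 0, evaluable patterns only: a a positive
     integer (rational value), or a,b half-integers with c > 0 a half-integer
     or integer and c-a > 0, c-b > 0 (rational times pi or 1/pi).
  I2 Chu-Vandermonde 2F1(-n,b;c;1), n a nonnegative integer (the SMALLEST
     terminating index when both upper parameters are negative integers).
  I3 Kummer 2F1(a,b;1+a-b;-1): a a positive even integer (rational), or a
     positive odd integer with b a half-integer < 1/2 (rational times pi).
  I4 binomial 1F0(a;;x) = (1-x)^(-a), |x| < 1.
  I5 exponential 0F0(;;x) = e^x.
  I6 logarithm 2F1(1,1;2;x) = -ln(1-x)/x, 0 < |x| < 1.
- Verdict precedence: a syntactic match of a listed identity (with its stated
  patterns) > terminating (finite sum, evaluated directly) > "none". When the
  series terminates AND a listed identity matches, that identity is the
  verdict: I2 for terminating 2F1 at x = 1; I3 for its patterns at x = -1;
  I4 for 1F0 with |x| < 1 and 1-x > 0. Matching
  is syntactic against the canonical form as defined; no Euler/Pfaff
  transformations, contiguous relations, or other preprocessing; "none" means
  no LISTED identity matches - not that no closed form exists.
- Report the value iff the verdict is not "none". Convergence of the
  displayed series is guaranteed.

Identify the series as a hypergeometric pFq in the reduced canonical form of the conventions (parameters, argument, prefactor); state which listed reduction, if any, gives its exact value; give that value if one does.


Key step: from the first term -8/3: (1)_k (C = -8/3, x = 1/2) is k! itself.
Consecutive-term ratio: r(k) = (1/2) * (k-3/5) / [(k+1)] - rational in k. x = (1/2); t_0 = -8/3; negate the roots.

At argument 1/2: a 1F0 with upper {-3/5}, lower {-}, scaled by C = -8/3. Verdict: the I4 binomial reduction fires (the 1F0 binomial series: exponent 3/5, x = 1/2). Value: (-8/3) * (1/2)^(3/5).


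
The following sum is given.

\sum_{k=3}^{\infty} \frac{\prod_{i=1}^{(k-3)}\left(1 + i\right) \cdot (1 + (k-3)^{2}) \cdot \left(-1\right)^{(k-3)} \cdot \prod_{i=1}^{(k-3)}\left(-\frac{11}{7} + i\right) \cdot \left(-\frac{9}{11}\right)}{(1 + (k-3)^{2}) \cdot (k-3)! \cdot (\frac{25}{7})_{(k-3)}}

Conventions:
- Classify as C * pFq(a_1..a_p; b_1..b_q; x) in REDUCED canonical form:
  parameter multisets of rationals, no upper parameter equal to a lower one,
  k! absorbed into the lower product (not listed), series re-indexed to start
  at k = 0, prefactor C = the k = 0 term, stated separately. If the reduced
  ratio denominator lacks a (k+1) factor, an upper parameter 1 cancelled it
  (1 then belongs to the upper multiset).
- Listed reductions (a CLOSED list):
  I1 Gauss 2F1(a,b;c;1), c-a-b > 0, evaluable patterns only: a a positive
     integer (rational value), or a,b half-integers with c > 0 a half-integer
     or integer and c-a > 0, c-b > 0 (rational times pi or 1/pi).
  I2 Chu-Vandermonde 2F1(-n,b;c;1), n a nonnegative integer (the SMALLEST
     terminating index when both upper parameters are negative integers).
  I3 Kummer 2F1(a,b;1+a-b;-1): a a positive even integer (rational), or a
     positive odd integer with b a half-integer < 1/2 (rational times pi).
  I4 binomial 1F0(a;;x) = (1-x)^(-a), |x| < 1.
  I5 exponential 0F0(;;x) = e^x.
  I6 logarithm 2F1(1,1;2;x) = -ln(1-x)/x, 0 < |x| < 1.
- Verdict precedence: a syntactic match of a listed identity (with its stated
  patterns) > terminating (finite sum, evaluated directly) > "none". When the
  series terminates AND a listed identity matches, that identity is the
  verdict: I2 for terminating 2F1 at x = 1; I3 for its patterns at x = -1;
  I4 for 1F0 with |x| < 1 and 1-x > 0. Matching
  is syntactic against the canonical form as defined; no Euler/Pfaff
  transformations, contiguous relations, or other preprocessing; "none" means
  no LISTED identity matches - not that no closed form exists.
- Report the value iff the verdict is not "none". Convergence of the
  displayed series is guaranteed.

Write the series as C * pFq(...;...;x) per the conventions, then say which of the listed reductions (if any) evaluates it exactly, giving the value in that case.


x = -1 here; the reduced form reads 2F1, upper {-\frac{4}{7}, 2}, lower {\frac{25}{7}}, C = -\frac{9}{11}. Verdict: Kummer (I3) matches (x = -1; c = \frac{25}{7} equals 1+a-b for upper {-\frac{4}{7}, 2}: listed pattern). Its exact value is -\frac{81}{77}.

The tell: x = -1 and the running product (prefactor -9/11) telescopes to a rising factorial.
Step ratio: r(k) = -1 * (k-\frac{4}{7}) (k+2) / [(k+\frac{25}{7}) (k+1)] - rational in k. x = -1; t_0 = -\frac{9}{11}; negate the roots.


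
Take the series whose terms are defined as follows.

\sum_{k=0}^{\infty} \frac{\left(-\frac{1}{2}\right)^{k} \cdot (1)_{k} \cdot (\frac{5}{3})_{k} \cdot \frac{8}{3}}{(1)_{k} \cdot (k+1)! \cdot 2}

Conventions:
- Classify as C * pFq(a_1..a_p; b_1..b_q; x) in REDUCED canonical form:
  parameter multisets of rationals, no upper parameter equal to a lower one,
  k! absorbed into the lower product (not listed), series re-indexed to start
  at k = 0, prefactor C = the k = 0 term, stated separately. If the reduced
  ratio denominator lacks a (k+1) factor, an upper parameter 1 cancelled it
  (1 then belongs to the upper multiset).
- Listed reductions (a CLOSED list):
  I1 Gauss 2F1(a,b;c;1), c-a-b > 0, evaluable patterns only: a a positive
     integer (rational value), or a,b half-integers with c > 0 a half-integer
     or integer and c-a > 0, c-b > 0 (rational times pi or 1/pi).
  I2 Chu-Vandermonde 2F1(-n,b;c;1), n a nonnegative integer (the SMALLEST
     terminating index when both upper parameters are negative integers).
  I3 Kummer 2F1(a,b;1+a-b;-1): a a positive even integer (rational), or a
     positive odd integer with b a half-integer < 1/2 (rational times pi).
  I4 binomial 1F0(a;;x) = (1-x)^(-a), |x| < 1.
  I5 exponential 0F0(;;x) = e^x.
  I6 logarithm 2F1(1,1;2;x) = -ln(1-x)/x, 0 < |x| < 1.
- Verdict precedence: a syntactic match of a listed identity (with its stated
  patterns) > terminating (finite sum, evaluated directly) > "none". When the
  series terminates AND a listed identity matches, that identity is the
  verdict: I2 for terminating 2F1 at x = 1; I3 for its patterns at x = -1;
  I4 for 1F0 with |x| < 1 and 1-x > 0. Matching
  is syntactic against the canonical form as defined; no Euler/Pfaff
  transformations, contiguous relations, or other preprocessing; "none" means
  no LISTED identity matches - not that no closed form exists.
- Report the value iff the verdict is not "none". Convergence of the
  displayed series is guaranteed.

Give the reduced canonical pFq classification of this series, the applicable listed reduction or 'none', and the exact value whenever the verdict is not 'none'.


With C = \frac{4}{3}: the canonical form is 2F1(1, \frac{5}{3}; 2; -\frac{1}{2}). Verdict: none - this 2F1 at x = -\frac{1}{2} matches no listed pattern, and upper {1, \frac{5}{3}} holds no stopper.

Key step: from the first term \frac{4}{3}: (1)_k (C = 4/3, x = -1/2) is k! itself.
Step ratio: r(k) = -\frac{1}{2} * (k+1) (k+\frac{5}{3}) / [(k+2) (k+1)] - rational; roots negated = parameters, x = -\frac{1}{2}, C = \frac{4}{3}.


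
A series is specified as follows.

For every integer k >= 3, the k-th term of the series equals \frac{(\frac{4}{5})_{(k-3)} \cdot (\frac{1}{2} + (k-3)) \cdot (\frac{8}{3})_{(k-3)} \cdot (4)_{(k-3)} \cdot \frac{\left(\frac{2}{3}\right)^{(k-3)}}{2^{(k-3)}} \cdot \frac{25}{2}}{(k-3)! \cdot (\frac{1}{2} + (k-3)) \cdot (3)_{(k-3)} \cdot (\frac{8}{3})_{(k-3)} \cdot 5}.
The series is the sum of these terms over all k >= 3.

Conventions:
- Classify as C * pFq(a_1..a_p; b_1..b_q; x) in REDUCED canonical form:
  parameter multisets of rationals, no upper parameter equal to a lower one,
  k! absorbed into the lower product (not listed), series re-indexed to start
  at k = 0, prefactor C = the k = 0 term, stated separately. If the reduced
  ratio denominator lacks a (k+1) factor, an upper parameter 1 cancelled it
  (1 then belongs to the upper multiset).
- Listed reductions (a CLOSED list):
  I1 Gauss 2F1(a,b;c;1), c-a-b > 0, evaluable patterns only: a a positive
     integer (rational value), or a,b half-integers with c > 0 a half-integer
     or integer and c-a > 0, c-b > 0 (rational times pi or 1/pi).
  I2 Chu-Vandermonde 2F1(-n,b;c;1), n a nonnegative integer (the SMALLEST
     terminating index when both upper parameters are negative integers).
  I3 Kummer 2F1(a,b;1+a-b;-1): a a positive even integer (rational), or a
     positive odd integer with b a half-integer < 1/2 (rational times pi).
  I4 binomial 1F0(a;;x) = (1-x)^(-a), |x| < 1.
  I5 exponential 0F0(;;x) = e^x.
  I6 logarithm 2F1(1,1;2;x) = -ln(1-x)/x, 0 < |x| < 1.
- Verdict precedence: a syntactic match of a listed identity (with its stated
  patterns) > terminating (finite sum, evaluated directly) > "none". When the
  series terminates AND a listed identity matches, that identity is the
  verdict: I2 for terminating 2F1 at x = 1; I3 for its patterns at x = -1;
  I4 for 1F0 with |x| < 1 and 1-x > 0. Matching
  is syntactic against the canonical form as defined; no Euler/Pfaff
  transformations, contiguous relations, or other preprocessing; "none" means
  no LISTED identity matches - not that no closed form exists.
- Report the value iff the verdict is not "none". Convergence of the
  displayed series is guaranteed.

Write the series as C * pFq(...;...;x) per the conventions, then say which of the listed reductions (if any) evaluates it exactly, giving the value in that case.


With C = \frac{5}{2}: the canonical form is 2F1(\frac{4}{5}, 4; 3; \frac{1}{3}). Verdict: no listed reduction: x = \frac{1}{3} and upper {\frac{4}{5}, 4} fail every I1-I6 pattern.

Key step: t_0 = \frac{5}{2} here, and the constant factors (C = 5/2, x = 1/3) combine into one prefactor.
Ratio: r(k) = \frac{1}{3} * (k+\frac{4}{5}) (k+4) / [(k+3) (k+1)] ; factor over Q: parameters, x = \frac{1}{3}, and C = \frac{5}{2}.


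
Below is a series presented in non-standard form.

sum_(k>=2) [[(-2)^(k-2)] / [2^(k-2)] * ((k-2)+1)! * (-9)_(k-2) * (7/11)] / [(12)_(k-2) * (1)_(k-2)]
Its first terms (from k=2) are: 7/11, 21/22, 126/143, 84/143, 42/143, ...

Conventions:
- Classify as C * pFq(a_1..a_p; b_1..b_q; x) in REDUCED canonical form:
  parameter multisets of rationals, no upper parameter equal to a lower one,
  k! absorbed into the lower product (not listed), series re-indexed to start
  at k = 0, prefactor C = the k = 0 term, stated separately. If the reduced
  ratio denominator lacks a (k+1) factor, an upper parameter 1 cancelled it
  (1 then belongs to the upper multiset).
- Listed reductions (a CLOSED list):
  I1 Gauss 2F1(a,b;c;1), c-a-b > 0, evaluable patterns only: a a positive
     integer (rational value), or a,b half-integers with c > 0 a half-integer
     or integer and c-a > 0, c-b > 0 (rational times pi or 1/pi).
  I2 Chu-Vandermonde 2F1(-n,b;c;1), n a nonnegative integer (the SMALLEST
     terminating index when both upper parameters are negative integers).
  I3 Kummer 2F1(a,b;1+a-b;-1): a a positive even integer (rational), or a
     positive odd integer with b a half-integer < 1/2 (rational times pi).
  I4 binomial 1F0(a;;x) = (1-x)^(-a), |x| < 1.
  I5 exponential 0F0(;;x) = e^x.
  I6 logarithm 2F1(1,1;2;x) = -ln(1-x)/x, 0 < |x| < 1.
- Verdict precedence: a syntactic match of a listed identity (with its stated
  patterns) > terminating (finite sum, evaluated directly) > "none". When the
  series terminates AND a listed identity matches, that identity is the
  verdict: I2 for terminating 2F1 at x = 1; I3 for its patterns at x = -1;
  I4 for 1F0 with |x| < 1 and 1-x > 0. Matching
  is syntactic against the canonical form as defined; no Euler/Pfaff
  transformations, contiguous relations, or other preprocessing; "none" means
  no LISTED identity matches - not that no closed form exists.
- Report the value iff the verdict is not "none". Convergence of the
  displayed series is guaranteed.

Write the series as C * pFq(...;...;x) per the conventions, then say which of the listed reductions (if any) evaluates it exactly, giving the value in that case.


Key observation: x = (-1) and the two k-th powers (C = 7/11) combine into one argument.
Consecutive-term ratio: r(k) = (-1) * (k-9) (k+2) / [(k+12) (k+1)] - rational; roots negated = parameters, x = (-1), C = 7/11.

x = -1 here; the reduced form reads 2F1, upper {-9, 2}, lower {12}, C = 7/11. Verdict: Kummer's theorem (I3) applies (x = -1; c = 12 equals 1+a-b for upper {-9, 2}: listed pattern). Value: 7/2.


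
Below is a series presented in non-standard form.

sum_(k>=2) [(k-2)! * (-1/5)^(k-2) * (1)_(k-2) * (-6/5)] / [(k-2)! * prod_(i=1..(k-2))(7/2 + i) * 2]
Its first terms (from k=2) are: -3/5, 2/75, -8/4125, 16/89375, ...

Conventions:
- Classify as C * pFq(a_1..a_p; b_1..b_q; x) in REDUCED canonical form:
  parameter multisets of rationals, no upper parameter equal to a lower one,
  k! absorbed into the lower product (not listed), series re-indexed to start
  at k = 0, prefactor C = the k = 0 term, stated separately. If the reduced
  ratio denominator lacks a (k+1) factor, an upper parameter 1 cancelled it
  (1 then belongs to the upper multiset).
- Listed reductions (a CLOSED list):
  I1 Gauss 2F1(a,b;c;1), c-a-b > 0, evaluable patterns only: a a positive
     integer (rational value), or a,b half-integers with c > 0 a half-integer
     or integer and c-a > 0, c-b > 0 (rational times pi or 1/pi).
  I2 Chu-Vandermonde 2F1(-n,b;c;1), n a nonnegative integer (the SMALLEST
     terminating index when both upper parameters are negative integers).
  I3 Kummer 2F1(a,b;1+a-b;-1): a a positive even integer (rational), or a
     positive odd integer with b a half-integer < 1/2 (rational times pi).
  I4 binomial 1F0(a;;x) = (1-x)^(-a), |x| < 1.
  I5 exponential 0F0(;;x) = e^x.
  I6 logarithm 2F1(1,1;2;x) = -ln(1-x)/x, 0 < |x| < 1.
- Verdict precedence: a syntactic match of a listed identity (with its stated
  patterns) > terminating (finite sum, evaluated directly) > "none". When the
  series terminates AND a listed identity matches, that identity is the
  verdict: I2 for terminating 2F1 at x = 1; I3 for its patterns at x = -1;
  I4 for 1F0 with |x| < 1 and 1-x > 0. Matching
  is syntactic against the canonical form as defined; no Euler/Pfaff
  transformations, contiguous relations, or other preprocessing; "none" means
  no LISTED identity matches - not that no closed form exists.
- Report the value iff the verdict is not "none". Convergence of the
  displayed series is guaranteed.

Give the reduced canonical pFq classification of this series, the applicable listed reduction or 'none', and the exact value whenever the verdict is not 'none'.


At argument -1/5: a 2F1 with upper {1, 1}, lower {9/2}, scaled by C = -3/5. Verdict: none. Every listed pattern misses the 2F1 form at -1/5, upper {1, 1}.

Key step: with t_0 = -3/5, the factorial ratio (prefactor -3/5) (k+a-1)!/(a-1)! is a rising factorial (a)_k.
Ratio: r(k) = (-1/5) * (k+1) (k+1) / [(k+9/2) (k+1)] - rational in k, leading ratio (-1/5); with t_0 = -3/5, classification follows.


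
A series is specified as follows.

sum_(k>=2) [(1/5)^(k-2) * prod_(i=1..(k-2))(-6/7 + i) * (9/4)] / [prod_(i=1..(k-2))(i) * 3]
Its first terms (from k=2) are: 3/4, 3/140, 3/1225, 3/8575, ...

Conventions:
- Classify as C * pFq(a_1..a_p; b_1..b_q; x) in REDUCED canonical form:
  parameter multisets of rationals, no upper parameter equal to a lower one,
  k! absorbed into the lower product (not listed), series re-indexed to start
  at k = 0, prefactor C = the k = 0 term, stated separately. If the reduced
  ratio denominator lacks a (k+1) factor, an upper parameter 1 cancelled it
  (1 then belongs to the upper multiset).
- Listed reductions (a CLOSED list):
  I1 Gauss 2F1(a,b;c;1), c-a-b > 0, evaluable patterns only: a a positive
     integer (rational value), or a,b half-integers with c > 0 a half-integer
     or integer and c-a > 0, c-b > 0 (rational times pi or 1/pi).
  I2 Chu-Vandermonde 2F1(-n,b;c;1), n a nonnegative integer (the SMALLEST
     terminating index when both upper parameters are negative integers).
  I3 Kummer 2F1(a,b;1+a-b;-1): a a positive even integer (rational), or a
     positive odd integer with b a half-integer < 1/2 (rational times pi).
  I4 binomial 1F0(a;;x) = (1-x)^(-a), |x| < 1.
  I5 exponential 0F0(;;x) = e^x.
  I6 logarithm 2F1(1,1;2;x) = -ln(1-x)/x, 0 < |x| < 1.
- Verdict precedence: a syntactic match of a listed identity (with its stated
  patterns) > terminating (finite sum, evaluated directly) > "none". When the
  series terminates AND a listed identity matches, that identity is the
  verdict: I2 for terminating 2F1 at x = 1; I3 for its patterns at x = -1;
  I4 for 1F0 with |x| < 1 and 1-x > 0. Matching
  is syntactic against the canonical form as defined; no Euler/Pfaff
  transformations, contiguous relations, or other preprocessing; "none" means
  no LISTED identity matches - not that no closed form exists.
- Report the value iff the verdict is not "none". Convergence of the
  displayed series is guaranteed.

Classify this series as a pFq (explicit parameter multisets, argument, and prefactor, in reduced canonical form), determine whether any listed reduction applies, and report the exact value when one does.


This is 3/4 * 1F0(1/7; -; 1/5) in reduced canonical form. Verdict: binomial (I4) fires (the 1F0 binomial series: exponent -1/7, x = 1/5). Its exact value is (3/4) * (4/5)^(-1/7).

The tell: t_0 = 3/4 here, and the running product (C = 3/4, x = 1/5) telescopes to a rising factorial.
Step ratio: r(k) = (1/5) * (k+1/7) / [(k+1)] ; factor over Q: parameters, x = (1/5), and C = 3/4.


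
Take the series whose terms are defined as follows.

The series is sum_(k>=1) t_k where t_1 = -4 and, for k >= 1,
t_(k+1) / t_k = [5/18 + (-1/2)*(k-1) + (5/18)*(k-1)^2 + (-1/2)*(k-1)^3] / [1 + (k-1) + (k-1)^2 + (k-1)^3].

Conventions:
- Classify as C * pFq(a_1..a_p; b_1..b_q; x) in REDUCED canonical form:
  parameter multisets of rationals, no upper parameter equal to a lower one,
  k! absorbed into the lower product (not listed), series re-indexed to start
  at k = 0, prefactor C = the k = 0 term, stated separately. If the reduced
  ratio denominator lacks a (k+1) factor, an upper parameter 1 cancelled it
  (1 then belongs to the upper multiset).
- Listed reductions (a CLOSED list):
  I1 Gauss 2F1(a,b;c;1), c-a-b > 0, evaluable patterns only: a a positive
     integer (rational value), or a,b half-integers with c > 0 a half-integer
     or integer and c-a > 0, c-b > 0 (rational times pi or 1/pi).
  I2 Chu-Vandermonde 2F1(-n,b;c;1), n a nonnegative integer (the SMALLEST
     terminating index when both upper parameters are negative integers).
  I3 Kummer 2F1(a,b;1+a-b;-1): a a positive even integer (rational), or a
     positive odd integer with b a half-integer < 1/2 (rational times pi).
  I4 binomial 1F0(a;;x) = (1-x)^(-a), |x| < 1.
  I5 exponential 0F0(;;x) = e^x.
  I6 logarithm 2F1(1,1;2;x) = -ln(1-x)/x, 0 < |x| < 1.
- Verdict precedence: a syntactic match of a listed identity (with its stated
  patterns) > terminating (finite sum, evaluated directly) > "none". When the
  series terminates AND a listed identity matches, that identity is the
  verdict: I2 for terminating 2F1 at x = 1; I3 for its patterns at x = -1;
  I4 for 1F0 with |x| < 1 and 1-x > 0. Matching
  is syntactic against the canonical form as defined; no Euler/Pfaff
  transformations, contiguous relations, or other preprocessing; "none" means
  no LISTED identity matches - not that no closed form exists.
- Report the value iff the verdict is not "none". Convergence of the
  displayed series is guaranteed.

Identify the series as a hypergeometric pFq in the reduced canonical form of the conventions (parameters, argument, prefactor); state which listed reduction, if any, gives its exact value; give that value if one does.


Canonical form: C = -4 times 1F0 with upper {-5/9}, lower {-}, x = -1/2. Verdict: the binomial series (I4) fires (the 1F0 binomial series: exponent 5/9, x = -1/2). Its exact value is (-4) * (3/2)^(5/9).

The tell: x = (-1/2) and cancel k^2 + 1 from the displayed ratio first; then C = -4, x = -1/2.
Consecutive-term ratio: r(k) = (-1/2) * (k-5/9) / [(k+1)] - rational in k. x = (-1/2); t_0 = -4; negate the roots.


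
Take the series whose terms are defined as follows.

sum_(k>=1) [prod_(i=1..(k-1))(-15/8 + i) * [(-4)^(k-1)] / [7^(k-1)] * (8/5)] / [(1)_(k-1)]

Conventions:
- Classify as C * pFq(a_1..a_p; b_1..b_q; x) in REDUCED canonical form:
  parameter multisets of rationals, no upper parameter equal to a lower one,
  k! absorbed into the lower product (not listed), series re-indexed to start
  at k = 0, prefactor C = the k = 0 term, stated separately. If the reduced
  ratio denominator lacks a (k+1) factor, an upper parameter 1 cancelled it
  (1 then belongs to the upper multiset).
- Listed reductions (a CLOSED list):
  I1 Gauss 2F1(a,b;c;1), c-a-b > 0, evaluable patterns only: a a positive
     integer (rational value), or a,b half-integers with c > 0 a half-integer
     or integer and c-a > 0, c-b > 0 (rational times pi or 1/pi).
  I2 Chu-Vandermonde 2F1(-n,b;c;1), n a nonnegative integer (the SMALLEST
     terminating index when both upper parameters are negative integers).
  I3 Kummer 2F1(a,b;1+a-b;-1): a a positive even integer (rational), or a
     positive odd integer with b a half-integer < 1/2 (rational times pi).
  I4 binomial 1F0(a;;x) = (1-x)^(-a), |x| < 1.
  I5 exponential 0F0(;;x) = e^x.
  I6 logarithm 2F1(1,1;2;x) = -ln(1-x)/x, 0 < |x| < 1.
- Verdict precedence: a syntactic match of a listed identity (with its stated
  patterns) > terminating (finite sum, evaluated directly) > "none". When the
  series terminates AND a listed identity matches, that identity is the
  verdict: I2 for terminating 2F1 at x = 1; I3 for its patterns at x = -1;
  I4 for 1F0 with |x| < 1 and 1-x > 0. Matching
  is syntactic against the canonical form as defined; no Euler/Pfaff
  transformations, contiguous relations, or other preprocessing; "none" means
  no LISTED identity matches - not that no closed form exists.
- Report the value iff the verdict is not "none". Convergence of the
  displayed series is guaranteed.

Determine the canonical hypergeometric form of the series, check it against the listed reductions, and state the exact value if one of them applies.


The series (x = -4/7) is 1F0: upper {-7/8}, lower {-}, prefactor 8/5. Verdict: this is the binomial series (I4) (the 1F0 binomial series: exponent 7/8, x = -4/7). Exact value: (8/5) * (11/7)^(7/8).

The tell: t_0 = 8/5 here, and (1)_k (prefactor 8/5) is k! itself.
Step ratio: r(k) = (-4/7) * (k-7/8) / [(k+1)] - poly over poly, x = (-4/7) from leading terms; C = 8/5 at k = 0.
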